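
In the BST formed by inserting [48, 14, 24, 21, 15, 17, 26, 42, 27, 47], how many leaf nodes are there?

Tree built from: [48, 14, 24, 21, 15, 17, 26, 42, 27, 47]
Tree (level-order array): [48, 14, None, None, 24, 21, 26, 15, None, None, 42, None, 17, 27, 47]
Rule: A leaf has 0 children.
Per-node child counts:
  node 48: 1 child(ren)
  node 14: 1 child(ren)
  node 24: 2 child(ren)
  node 21: 1 child(ren)
  node 15: 1 child(ren)
  node 17: 0 child(ren)
  node 26: 1 child(ren)
  node 42: 2 child(ren)
  node 27: 0 child(ren)
  node 47: 0 child(ren)
Matching nodes: [17, 27, 47]
Count of leaf nodes: 3


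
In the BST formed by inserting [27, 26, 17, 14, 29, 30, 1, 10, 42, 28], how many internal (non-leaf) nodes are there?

Tree built from: [27, 26, 17, 14, 29, 30, 1, 10, 42, 28]
Tree (level-order array): [27, 26, 29, 17, None, 28, 30, 14, None, None, None, None, 42, 1, None, None, None, None, 10]
Rule: An internal node has at least one child.
Per-node child counts:
  node 27: 2 child(ren)
  node 26: 1 child(ren)
  node 17: 1 child(ren)
  node 14: 1 child(ren)
  node 1: 1 child(ren)
  node 10: 0 child(ren)
  node 29: 2 child(ren)
  node 28: 0 child(ren)
  node 30: 1 child(ren)
  node 42: 0 child(ren)
Matching nodes: [27, 26, 17, 14, 1, 29, 30]
Count of internal (non-leaf) nodes: 7


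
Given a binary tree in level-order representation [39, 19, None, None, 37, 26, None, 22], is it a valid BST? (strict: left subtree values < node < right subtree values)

Level-order array: [39, 19, None, None, 37, 26, None, 22]
Validate using subtree bounds (lo, hi): at each node, require lo < value < hi,
then recurse left with hi=value and right with lo=value.
Preorder trace (stopping at first violation):
  at node 39 with bounds (-inf, +inf): OK
  at node 19 with bounds (-inf, 39): OK
  at node 37 with bounds (19, 39): OK
  at node 26 with bounds (19, 37): OK
  at node 22 with bounds (19, 26): OK
No violation found at any node.
Result: Valid BST


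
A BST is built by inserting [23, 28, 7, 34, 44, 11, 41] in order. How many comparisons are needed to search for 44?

Search path for 44: 23 -> 28 -> 34 -> 44
Found: True
Comparisons: 4


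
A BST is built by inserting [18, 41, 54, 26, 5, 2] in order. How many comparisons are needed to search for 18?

Search path for 18: 18
Found: True
Comparisons: 1


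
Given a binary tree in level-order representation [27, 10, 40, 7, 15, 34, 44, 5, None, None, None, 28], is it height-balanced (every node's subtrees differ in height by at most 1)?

Tree (level-order array): [27, 10, 40, 7, 15, 34, 44, 5, None, None, None, 28]
Definition: a tree is height-balanced if, at every node, |h(left) - h(right)| <= 1 (empty subtree has height -1).
Bottom-up per-node check:
  node 5: h_left=-1, h_right=-1, diff=0 [OK], height=0
  node 7: h_left=0, h_right=-1, diff=1 [OK], height=1
  node 15: h_left=-1, h_right=-1, diff=0 [OK], height=0
  node 10: h_left=1, h_right=0, diff=1 [OK], height=2
  node 28: h_left=-1, h_right=-1, diff=0 [OK], height=0
  node 34: h_left=0, h_right=-1, diff=1 [OK], height=1
  node 44: h_left=-1, h_right=-1, diff=0 [OK], height=0
  node 40: h_left=1, h_right=0, diff=1 [OK], height=2
  node 27: h_left=2, h_right=2, diff=0 [OK], height=3
All nodes satisfy the balance condition.
Result: Balanced


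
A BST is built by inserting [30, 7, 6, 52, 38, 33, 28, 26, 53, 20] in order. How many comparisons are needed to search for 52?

Search path for 52: 30 -> 52
Found: True
Comparisons: 2


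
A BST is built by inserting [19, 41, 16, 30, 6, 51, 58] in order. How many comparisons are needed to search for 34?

Search path for 34: 19 -> 41 -> 30
Found: False
Comparisons: 3


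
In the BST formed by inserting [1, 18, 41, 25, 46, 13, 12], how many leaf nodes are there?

Tree built from: [1, 18, 41, 25, 46, 13, 12]
Tree (level-order array): [1, None, 18, 13, 41, 12, None, 25, 46]
Rule: A leaf has 0 children.
Per-node child counts:
  node 1: 1 child(ren)
  node 18: 2 child(ren)
  node 13: 1 child(ren)
  node 12: 0 child(ren)
  node 41: 2 child(ren)
  node 25: 0 child(ren)
  node 46: 0 child(ren)
Matching nodes: [12, 25, 46]
Count of leaf nodes: 3


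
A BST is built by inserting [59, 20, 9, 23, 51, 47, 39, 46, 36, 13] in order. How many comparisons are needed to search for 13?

Search path for 13: 59 -> 20 -> 9 -> 13
Found: True
Comparisons: 4


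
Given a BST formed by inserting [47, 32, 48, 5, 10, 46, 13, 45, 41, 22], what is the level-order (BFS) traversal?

Tree insertion order: [47, 32, 48, 5, 10, 46, 13, 45, 41, 22]
Tree (level-order array): [47, 32, 48, 5, 46, None, None, None, 10, 45, None, None, 13, 41, None, None, 22]
BFS from the root, enqueuing left then right child of each popped node:
  queue [47] -> pop 47, enqueue [32, 48], visited so far: [47]
  queue [32, 48] -> pop 32, enqueue [5, 46], visited so far: [47, 32]
  queue [48, 5, 46] -> pop 48, enqueue [none], visited so far: [47, 32, 48]
  queue [5, 46] -> pop 5, enqueue [10], visited so far: [47, 32, 48, 5]
  queue [46, 10] -> pop 46, enqueue [45], visited so far: [47, 32, 48, 5, 46]
  queue [10, 45] -> pop 10, enqueue [13], visited so far: [47, 32, 48, 5, 46, 10]
  queue [45, 13] -> pop 45, enqueue [41], visited so far: [47, 32, 48, 5, 46, 10, 45]
  queue [13, 41] -> pop 13, enqueue [22], visited so far: [47, 32, 48, 5, 46, 10, 45, 13]
  queue [41, 22] -> pop 41, enqueue [none], visited so far: [47, 32, 48, 5, 46, 10, 45, 13, 41]
  queue [22] -> pop 22, enqueue [none], visited so far: [47, 32, 48, 5, 46, 10, 45, 13, 41, 22]
Result: [47, 32, 48, 5, 46, 10, 45, 13, 41, 22]


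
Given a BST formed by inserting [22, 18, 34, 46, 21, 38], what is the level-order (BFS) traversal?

Tree insertion order: [22, 18, 34, 46, 21, 38]
Tree (level-order array): [22, 18, 34, None, 21, None, 46, None, None, 38]
BFS from the root, enqueuing left then right child of each popped node:
  queue [22] -> pop 22, enqueue [18, 34], visited so far: [22]
  queue [18, 34] -> pop 18, enqueue [21], visited so far: [22, 18]
  queue [34, 21] -> pop 34, enqueue [46], visited so far: [22, 18, 34]
  queue [21, 46] -> pop 21, enqueue [none], visited so far: [22, 18, 34, 21]
  queue [46] -> pop 46, enqueue [38], visited so far: [22, 18, 34, 21, 46]
  queue [38] -> pop 38, enqueue [none], visited so far: [22, 18, 34, 21, 46, 38]
Result: [22, 18, 34, 21, 46, 38]


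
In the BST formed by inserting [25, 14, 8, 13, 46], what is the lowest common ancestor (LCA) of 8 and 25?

Tree insertion order: [25, 14, 8, 13, 46]
Tree (level-order array): [25, 14, 46, 8, None, None, None, None, 13]
In a BST, the LCA of p=8, q=25 is the first node v on the
root-to-leaf path with p <= v <= q (go left if both < v, right if both > v).
Walk from root:
  at 25: 8 <= 25 <= 25, this is the LCA
LCA = 25


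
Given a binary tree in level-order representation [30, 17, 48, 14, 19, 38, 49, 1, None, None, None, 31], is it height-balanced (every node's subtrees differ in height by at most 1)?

Tree (level-order array): [30, 17, 48, 14, 19, 38, 49, 1, None, None, None, 31]
Definition: a tree is height-balanced if, at every node, |h(left) - h(right)| <= 1 (empty subtree has height -1).
Bottom-up per-node check:
  node 1: h_left=-1, h_right=-1, diff=0 [OK], height=0
  node 14: h_left=0, h_right=-1, diff=1 [OK], height=1
  node 19: h_left=-1, h_right=-1, diff=0 [OK], height=0
  node 17: h_left=1, h_right=0, diff=1 [OK], height=2
  node 31: h_left=-1, h_right=-1, diff=0 [OK], height=0
  node 38: h_left=0, h_right=-1, diff=1 [OK], height=1
  node 49: h_left=-1, h_right=-1, diff=0 [OK], height=0
  node 48: h_left=1, h_right=0, diff=1 [OK], height=2
  node 30: h_left=2, h_right=2, diff=0 [OK], height=3
All nodes satisfy the balance condition.
Result: Balanced


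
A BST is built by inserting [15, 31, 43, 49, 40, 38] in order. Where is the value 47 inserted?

Starting tree (level order): [15, None, 31, None, 43, 40, 49, 38]
Insertion path: 15 -> 31 -> 43 -> 49
Result: insert 47 as left child of 49
Final tree (level order): [15, None, 31, None, 43, 40, 49, 38, None, 47]


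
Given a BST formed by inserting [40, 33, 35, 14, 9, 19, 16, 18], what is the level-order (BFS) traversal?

Tree insertion order: [40, 33, 35, 14, 9, 19, 16, 18]
Tree (level-order array): [40, 33, None, 14, 35, 9, 19, None, None, None, None, 16, None, None, 18]
BFS from the root, enqueuing left then right child of each popped node:
  queue [40] -> pop 40, enqueue [33], visited so far: [40]
  queue [33] -> pop 33, enqueue [14, 35], visited so far: [40, 33]
  queue [14, 35] -> pop 14, enqueue [9, 19], visited so far: [40, 33, 14]
  queue [35, 9, 19] -> pop 35, enqueue [none], visited so far: [40, 33, 14, 35]
  queue [9, 19] -> pop 9, enqueue [none], visited so far: [40, 33, 14, 35, 9]
  queue [19] -> pop 19, enqueue [16], visited so far: [40, 33, 14, 35, 9, 19]
  queue [16] -> pop 16, enqueue [18], visited so far: [40, 33, 14, 35, 9, 19, 16]
  queue [18] -> pop 18, enqueue [none], visited so far: [40, 33, 14, 35, 9, 19, 16, 18]
Result: [40, 33, 14, 35, 9, 19, 16, 18]


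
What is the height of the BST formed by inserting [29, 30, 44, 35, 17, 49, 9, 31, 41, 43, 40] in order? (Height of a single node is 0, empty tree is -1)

Insertion order: [29, 30, 44, 35, 17, 49, 9, 31, 41, 43, 40]
Tree (level-order array): [29, 17, 30, 9, None, None, 44, None, None, 35, 49, 31, 41, None, None, None, None, 40, 43]
Compute height bottom-up (empty subtree = -1):
  height(9) = 1 + max(-1, -1) = 0
  height(17) = 1 + max(0, -1) = 1
  height(31) = 1 + max(-1, -1) = 0
  height(40) = 1 + max(-1, -1) = 0
  height(43) = 1 + max(-1, -1) = 0
  height(41) = 1 + max(0, 0) = 1
  height(35) = 1 + max(0, 1) = 2
  height(49) = 1 + max(-1, -1) = 0
  height(44) = 1 + max(2, 0) = 3
  height(30) = 1 + max(-1, 3) = 4
  height(29) = 1 + max(1, 4) = 5
Height = 5


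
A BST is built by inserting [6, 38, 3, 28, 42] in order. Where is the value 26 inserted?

Starting tree (level order): [6, 3, 38, None, None, 28, 42]
Insertion path: 6 -> 38 -> 28
Result: insert 26 as left child of 28
Final tree (level order): [6, 3, 38, None, None, 28, 42, 26]


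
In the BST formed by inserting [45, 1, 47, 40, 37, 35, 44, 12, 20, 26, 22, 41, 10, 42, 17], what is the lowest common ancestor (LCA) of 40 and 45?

Tree insertion order: [45, 1, 47, 40, 37, 35, 44, 12, 20, 26, 22, 41, 10, 42, 17]
Tree (level-order array): [45, 1, 47, None, 40, None, None, 37, 44, 35, None, 41, None, 12, None, None, 42, 10, 20, None, None, None, None, 17, 26, None, None, 22]
In a BST, the LCA of p=40, q=45 is the first node v on the
root-to-leaf path with p <= v <= q (go left if both < v, right if both > v).
Walk from root:
  at 45: 40 <= 45 <= 45, this is the LCA
LCA = 45


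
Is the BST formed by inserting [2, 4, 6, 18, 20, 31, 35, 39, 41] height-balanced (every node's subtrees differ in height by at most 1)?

Tree (level-order array): [2, None, 4, None, 6, None, 18, None, 20, None, 31, None, 35, None, 39, None, 41]
Definition: a tree is height-balanced if, at every node, |h(left) - h(right)| <= 1 (empty subtree has height -1).
Bottom-up per-node check:
  node 41: h_left=-1, h_right=-1, diff=0 [OK], height=0
  node 39: h_left=-1, h_right=0, diff=1 [OK], height=1
  node 35: h_left=-1, h_right=1, diff=2 [FAIL (|-1-1|=2 > 1)], height=2
  node 31: h_left=-1, h_right=2, diff=3 [FAIL (|-1-2|=3 > 1)], height=3
  node 20: h_left=-1, h_right=3, diff=4 [FAIL (|-1-3|=4 > 1)], height=4
  node 18: h_left=-1, h_right=4, diff=5 [FAIL (|-1-4|=5 > 1)], height=5
  node 6: h_left=-1, h_right=5, diff=6 [FAIL (|-1-5|=6 > 1)], height=6
  node 4: h_left=-1, h_right=6, diff=7 [FAIL (|-1-6|=7 > 1)], height=7
  node 2: h_left=-1, h_right=7, diff=8 [FAIL (|-1-7|=8 > 1)], height=8
Node 35 violates the condition: |-1 - 1| = 2 > 1.
Result: Not balanced


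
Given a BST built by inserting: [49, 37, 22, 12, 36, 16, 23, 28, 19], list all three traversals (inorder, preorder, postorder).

Tree insertion order: [49, 37, 22, 12, 36, 16, 23, 28, 19]
Tree (level-order array): [49, 37, None, 22, None, 12, 36, None, 16, 23, None, None, 19, None, 28]
Inorder (L, root, R): [12, 16, 19, 22, 23, 28, 36, 37, 49]
Preorder (root, L, R): [49, 37, 22, 12, 16, 19, 36, 23, 28]
Postorder (L, R, root): [19, 16, 12, 28, 23, 36, 22, 37, 49]


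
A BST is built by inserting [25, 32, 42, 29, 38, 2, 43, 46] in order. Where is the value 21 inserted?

Starting tree (level order): [25, 2, 32, None, None, 29, 42, None, None, 38, 43, None, None, None, 46]
Insertion path: 25 -> 2
Result: insert 21 as right child of 2
Final tree (level order): [25, 2, 32, None, 21, 29, 42, None, None, None, None, 38, 43, None, None, None, 46]


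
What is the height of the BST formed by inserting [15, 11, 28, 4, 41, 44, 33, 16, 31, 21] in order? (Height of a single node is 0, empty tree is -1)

Insertion order: [15, 11, 28, 4, 41, 44, 33, 16, 31, 21]
Tree (level-order array): [15, 11, 28, 4, None, 16, 41, None, None, None, 21, 33, 44, None, None, 31]
Compute height bottom-up (empty subtree = -1):
  height(4) = 1 + max(-1, -1) = 0
  height(11) = 1 + max(0, -1) = 1
  height(21) = 1 + max(-1, -1) = 0
  height(16) = 1 + max(-1, 0) = 1
  height(31) = 1 + max(-1, -1) = 0
  height(33) = 1 + max(0, -1) = 1
  height(44) = 1 + max(-1, -1) = 0
  height(41) = 1 + max(1, 0) = 2
  height(28) = 1 + max(1, 2) = 3
  height(15) = 1 + max(1, 3) = 4
Height = 4


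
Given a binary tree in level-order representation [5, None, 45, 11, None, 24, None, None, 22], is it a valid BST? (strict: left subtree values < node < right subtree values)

Level-order array: [5, None, 45, 11, None, 24, None, None, 22]
Validate using subtree bounds (lo, hi): at each node, require lo < value < hi,
then recurse left with hi=value and right with lo=value.
Preorder trace (stopping at first violation):
  at node 5 with bounds (-inf, +inf): OK
  at node 45 with bounds (5, +inf): OK
  at node 11 with bounds (5, 45): OK
  at node 24 with bounds (5, 11): VIOLATION
Node 24 violates its bound: not (5 < 24 < 11).
Result: Not a valid BST


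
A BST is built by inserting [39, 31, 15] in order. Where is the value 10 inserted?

Starting tree (level order): [39, 31, None, 15]
Insertion path: 39 -> 31 -> 15
Result: insert 10 as left child of 15
Final tree (level order): [39, 31, None, 15, None, 10]


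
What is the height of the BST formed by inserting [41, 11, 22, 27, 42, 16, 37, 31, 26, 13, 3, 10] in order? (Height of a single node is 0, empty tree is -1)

Insertion order: [41, 11, 22, 27, 42, 16, 37, 31, 26, 13, 3, 10]
Tree (level-order array): [41, 11, 42, 3, 22, None, None, None, 10, 16, 27, None, None, 13, None, 26, 37, None, None, None, None, 31]
Compute height bottom-up (empty subtree = -1):
  height(10) = 1 + max(-1, -1) = 0
  height(3) = 1 + max(-1, 0) = 1
  height(13) = 1 + max(-1, -1) = 0
  height(16) = 1 + max(0, -1) = 1
  height(26) = 1 + max(-1, -1) = 0
  height(31) = 1 + max(-1, -1) = 0
  height(37) = 1 + max(0, -1) = 1
  height(27) = 1 + max(0, 1) = 2
  height(22) = 1 + max(1, 2) = 3
  height(11) = 1 + max(1, 3) = 4
  height(42) = 1 + max(-1, -1) = 0
  height(41) = 1 + max(4, 0) = 5
Height = 5


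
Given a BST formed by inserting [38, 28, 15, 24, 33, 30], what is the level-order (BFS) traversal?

Tree insertion order: [38, 28, 15, 24, 33, 30]
Tree (level-order array): [38, 28, None, 15, 33, None, 24, 30]
BFS from the root, enqueuing left then right child of each popped node:
  queue [38] -> pop 38, enqueue [28], visited so far: [38]
  queue [28] -> pop 28, enqueue [15, 33], visited so far: [38, 28]
  queue [15, 33] -> pop 15, enqueue [24], visited so far: [38, 28, 15]
  queue [33, 24] -> pop 33, enqueue [30], visited so far: [38, 28, 15, 33]
  queue [24, 30] -> pop 24, enqueue [none], visited so far: [38, 28, 15, 33, 24]
  queue [30] -> pop 30, enqueue [none], visited so far: [38, 28, 15, 33, 24, 30]
Result: [38, 28, 15, 33, 24, 30]


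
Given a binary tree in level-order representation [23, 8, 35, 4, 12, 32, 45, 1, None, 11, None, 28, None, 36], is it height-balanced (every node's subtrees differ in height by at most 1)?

Tree (level-order array): [23, 8, 35, 4, 12, 32, 45, 1, None, 11, None, 28, None, 36]
Definition: a tree is height-balanced if, at every node, |h(left) - h(right)| <= 1 (empty subtree has height -1).
Bottom-up per-node check:
  node 1: h_left=-1, h_right=-1, diff=0 [OK], height=0
  node 4: h_left=0, h_right=-1, diff=1 [OK], height=1
  node 11: h_left=-1, h_right=-1, diff=0 [OK], height=0
  node 12: h_left=0, h_right=-1, diff=1 [OK], height=1
  node 8: h_left=1, h_right=1, diff=0 [OK], height=2
  node 28: h_left=-1, h_right=-1, diff=0 [OK], height=0
  node 32: h_left=0, h_right=-1, diff=1 [OK], height=1
  node 36: h_left=-1, h_right=-1, diff=0 [OK], height=0
  node 45: h_left=0, h_right=-1, diff=1 [OK], height=1
  node 35: h_left=1, h_right=1, diff=0 [OK], height=2
  node 23: h_left=2, h_right=2, diff=0 [OK], height=3
All nodes satisfy the balance condition.
Result: Balanced


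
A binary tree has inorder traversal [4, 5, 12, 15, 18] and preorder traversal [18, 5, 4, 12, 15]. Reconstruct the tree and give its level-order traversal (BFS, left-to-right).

Inorder:  [4, 5, 12, 15, 18]
Preorder: [18, 5, 4, 12, 15]
Algorithm: preorder visits root first, so consume preorder in order;
for each root, split the current inorder slice at that value into
left-subtree inorder and right-subtree inorder, then recurse.
Recursive splits:
  root=18; inorder splits into left=[4, 5, 12, 15], right=[]
  root=5; inorder splits into left=[4], right=[12, 15]
  root=4; inorder splits into left=[], right=[]
  root=12; inorder splits into left=[], right=[15]
  root=15; inorder splits into left=[], right=[]
Reconstructed level-order: [18, 5, 4, 12, 15]


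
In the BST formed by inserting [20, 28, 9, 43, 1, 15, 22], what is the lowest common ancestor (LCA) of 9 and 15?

Tree insertion order: [20, 28, 9, 43, 1, 15, 22]
Tree (level-order array): [20, 9, 28, 1, 15, 22, 43]
In a BST, the LCA of p=9, q=15 is the first node v on the
root-to-leaf path with p <= v <= q (go left if both < v, right if both > v).
Walk from root:
  at 20: both 9 and 15 < 20, go left
  at 9: 9 <= 9 <= 15, this is the LCA
LCA = 9


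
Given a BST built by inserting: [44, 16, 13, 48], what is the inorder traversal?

Tree insertion order: [44, 16, 13, 48]
Tree (level-order array): [44, 16, 48, 13]
Inorder traversal: [13, 16, 44, 48]


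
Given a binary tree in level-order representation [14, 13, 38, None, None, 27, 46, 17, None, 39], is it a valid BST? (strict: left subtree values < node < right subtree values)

Level-order array: [14, 13, 38, None, None, 27, 46, 17, None, 39]
Validate using subtree bounds (lo, hi): at each node, require lo < value < hi,
then recurse left with hi=value and right with lo=value.
Preorder trace (stopping at first violation):
  at node 14 with bounds (-inf, +inf): OK
  at node 13 with bounds (-inf, 14): OK
  at node 38 with bounds (14, +inf): OK
  at node 27 with bounds (14, 38): OK
  at node 17 with bounds (14, 27): OK
  at node 46 with bounds (38, +inf): OK
  at node 39 with bounds (38, 46): OK
No violation found at any node.
Result: Valid BST


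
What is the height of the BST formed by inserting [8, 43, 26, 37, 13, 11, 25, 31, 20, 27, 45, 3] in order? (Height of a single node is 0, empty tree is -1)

Insertion order: [8, 43, 26, 37, 13, 11, 25, 31, 20, 27, 45, 3]
Tree (level-order array): [8, 3, 43, None, None, 26, 45, 13, 37, None, None, 11, 25, 31, None, None, None, 20, None, 27]
Compute height bottom-up (empty subtree = -1):
  height(3) = 1 + max(-1, -1) = 0
  height(11) = 1 + max(-1, -1) = 0
  height(20) = 1 + max(-1, -1) = 0
  height(25) = 1 + max(0, -1) = 1
  height(13) = 1 + max(0, 1) = 2
  height(27) = 1 + max(-1, -1) = 0
  height(31) = 1 + max(0, -1) = 1
  height(37) = 1 + max(1, -1) = 2
  height(26) = 1 + max(2, 2) = 3
  height(45) = 1 + max(-1, -1) = 0
  height(43) = 1 + max(3, 0) = 4
  height(8) = 1 + max(0, 4) = 5
Height = 5


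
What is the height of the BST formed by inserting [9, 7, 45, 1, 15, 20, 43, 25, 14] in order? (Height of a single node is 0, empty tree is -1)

Insertion order: [9, 7, 45, 1, 15, 20, 43, 25, 14]
Tree (level-order array): [9, 7, 45, 1, None, 15, None, None, None, 14, 20, None, None, None, 43, 25]
Compute height bottom-up (empty subtree = -1):
  height(1) = 1 + max(-1, -1) = 0
  height(7) = 1 + max(0, -1) = 1
  height(14) = 1 + max(-1, -1) = 0
  height(25) = 1 + max(-1, -1) = 0
  height(43) = 1 + max(0, -1) = 1
  height(20) = 1 + max(-1, 1) = 2
  height(15) = 1 + max(0, 2) = 3
  height(45) = 1 + max(3, -1) = 4
  height(9) = 1 + max(1, 4) = 5
Height = 5


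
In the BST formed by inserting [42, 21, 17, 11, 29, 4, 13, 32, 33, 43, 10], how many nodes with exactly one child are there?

Tree built from: [42, 21, 17, 11, 29, 4, 13, 32, 33, 43, 10]
Tree (level-order array): [42, 21, 43, 17, 29, None, None, 11, None, None, 32, 4, 13, None, 33, None, 10]
Rule: These are nodes with exactly 1 non-null child.
Per-node child counts:
  node 42: 2 child(ren)
  node 21: 2 child(ren)
  node 17: 1 child(ren)
  node 11: 2 child(ren)
  node 4: 1 child(ren)
  node 10: 0 child(ren)
  node 13: 0 child(ren)
  node 29: 1 child(ren)
  node 32: 1 child(ren)
  node 33: 0 child(ren)
  node 43: 0 child(ren)
Matching nodes: [17, 4, 29, 32]
Count of nodes with exactly one child: 4


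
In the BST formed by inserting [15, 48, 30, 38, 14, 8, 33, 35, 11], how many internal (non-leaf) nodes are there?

Tree built from: [15, 48, 30, 38, 14, 8, 33, 35, 11]
Tree (level-order array): [15, 14, 48, 8, None, 30, None, None, 11, None, 38, None, None, 33, None, None, 35]
Rule: An internal node has at least one child.
Per-node child counts:
  node 15: 2 child(ren)
  node 14: 1 child(ren)
  node 8: 1 child(ren)
  node 11: 0 child(ren)
  node 48: 1 child(ren)
  node 30: 1 child(ren)
  node 38: 1 child(ren)
  node 33: 1 child(ren)
  node 35: 0 child(ren)
Matching nodes: [15, 14, 8, 48, 30, 38, 33]
Count of internal (non-leaf) nodes: 7


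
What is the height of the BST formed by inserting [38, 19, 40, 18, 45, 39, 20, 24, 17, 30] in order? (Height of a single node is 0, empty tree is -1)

Insertion order: [38, 19, 40, 18, 45, 39, 20, 24, 17, 30]
Tree (level-order array): [38, 19, 40, 18, 20, 39, 45, 17, None, None, 24, None, None, None, None, None, None, None, 30]
Compute height bottom-up (empty subtree = -1):
  height(17) = 1 + max(-1, -1) = 0
  height(18) = 1 + max(0, -1) = 1
  height(30) = 1 + max(-1, -1) = 0
  height(24) = 1 + max(-1, 0) = 1
  height(20) = 1 + max(-1, 1) = 2
  height(19) = 1 + max(1, 2) = 3
  height(39) = 1 + max(-1, -1) = 0
  height(45) = 1 + max(-1, -1) = 0
  height(40) = 1 + max(0, 0) = 1
  height(38) = 1 + max(3, 1) = 4
Height = 4


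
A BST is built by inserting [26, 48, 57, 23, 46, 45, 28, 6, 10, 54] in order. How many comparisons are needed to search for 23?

Search path for 23: 26 -> 23
Found: True
Comparisons: 2


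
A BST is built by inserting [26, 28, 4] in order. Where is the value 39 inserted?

Starting tree (level order): [26, 4, 28]
Insertion path: 26 -> 28
Result: insert 39 as right child of 28
Final tree (level order): [26, 4, 28, None, None, None, 39]


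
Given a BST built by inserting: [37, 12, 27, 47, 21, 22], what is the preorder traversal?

Tree insertion order: [37, 12, 27, 47, 21, 22]
Tree (level-order array): [37, 12, 47, None, 27, None, None, 21, None, None, 22]
Preorder traversal: [37, 12, 27, 21, 22, 47]


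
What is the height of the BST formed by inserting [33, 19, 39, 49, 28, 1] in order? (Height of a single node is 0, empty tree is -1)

Insertion order: [33, 19, 39, 49, 28, 1]
Tree (level-order array): [33, 19, 39, 1, 28, None, 49]
Compute height bottom-up (empty subtree = -1):
  height(1) = 1 + max(-1, -1) = 0
  height(28) = 1 + max(-1, -1) = 0
  height(19) = 1 + max(0, 0) = 1
  height(49) = 1 + max(-1, -1) = 0
  height(39) = 1 + max(-1, 0) = 1
  height(33) = 1 + max(1, 1) = 2
Height = 2


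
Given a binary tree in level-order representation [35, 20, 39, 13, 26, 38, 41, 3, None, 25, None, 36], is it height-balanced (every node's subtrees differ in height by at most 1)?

Tree (level-order array): [35, 20, 39, 13, 26, 38, 41, 3, None, 25, None, 36]
Definition: a tree is height-balanced if, at every node, |h(left) - h(right)| <= 1 (empty subtree has height -1).
Bottom-up per-node check:
  node 3: h_left=-1, h_right=-1, diff=0 [OK], height=0
  node 13: h_left=0, h_right=-1, diff=1 [OK], height=1
  node 25: h_left=-1, h_right=-1, diff=0 [OK], height=0
  node 26: h_left=0, h_right=-1, diff=1 [OK], height=1
  node 20: h_left=1, h_right=1, diff=0 [OK], height=2
  node 36: h_left=-1, h_right=-1, diff=0 [OK], height=0
  node 38: h_left=0, h_right=-1, diff=1 [OK], height=1
  node 41: h_left=-1, h_right=-1, diff=0 [OK], height=0
  node 39: h_left=1, h_right=0, diff=1 [OK], height=2
  node 35: h_left=2, h_right=2, diff=0 [OK], height=3
All nodes satisfy the balance condition.
Result: Balanced


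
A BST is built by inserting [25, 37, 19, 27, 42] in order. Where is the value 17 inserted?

Starting tree (level order): [25, 19, 37, None, None, 27, 42]
Insertion path: 25 -> 19
Result: insert 17 as left child of 19
Final tree (level order): [25, 19, 37, 17, None, 27, 42]


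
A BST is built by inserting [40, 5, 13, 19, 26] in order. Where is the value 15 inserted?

Starting tree (level order): [40, 5, None, None, 13, None, 19, None, 26]
Insertion path: 40 -> 5 -> 13 -> 19
Result: insert 15 as left child of 19
Final tree (level order): [40, 5, None, None, 13, None, 19, 15, 26]


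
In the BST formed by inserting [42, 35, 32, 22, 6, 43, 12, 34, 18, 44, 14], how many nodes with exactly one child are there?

Tree built from: [42, 35, 32, 22, 6, 43, 12, 34, 18, 44, 14]
Tree (level-order array): [42, 35, 43, 32, None, None, 44, 22, 34, None, None, 6, None, None, None, None, 12, None, 18, 14]
Rule: These are nodes with exactly 1 non-null child.
Per-node child counts:
  node 42: 2 child(ren)
  node 35: 1 child(ren)
  node 32: 2 child(ren)
  node 22: 1 child(ren)
  node 6: 1 child(ren)
  node 12: 1 child(ren)
  node 18: 1 child(ren)
  node 14: 0 child(ren)
  node 34: 0 child(ren)
  node 43: 1 child(ren)
  node 44: 0 child(ren)
Matching nodes: [35, 22, 6, 12, 18, 43]
Count of nodes with exactly one child: 6


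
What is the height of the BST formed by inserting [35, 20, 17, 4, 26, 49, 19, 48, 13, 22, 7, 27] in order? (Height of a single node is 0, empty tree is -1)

Insertion order: [35, 20, 17, 4, 26, 49, 19, 48, 13, 22, 7, 27]
Tree (level-order array): [35, 20, 49, 17, 26, 48, None, 4, 19, 22, 27, None, None, None, 13, None, None, None, None, None, None, 7]
Compute height bottom-up (empty subtree = -1):
  height(7) = 1 + max(-1, -1) = 0
  height(13) = 1 + max(0, -1) = 1
  height(4) = 1 + max(-1, 1) = 2
  height(19) = 1 + max(-1, -1) = 0
  height(17) = 1 + max(2, 0) = 3
  height(22) = 1 + max(-1, -1) = 0
  height(27) = 1 + max(-1, -1) = 0
  height(26) = 1 + max(0, 0) = 1
  height(20) = 1 + max(3, 1) = 4
  height(48) = 1 + max(-1, -1) = 0
  height(49) = 1 + max(0, -1) = 1
  height(35) = 1 + max(4, 1) = 5
Height = 5


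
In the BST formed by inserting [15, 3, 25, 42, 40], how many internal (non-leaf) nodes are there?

Tree built from: [15, 3, 25, 42, 40]
Tree (level-order array): [15, 3, 25, None, None, None, 42, 40]
Rule: An internal node has at least one child.
Per-node child counts:
  node 15: 2 child(ren)
  node 3: 0 child(ren)
  node 25: 1 child(ren)
  node 42: 1 child(ren)
  node 40: 0 child(ren)
Matching nodes: [15, 25, 42]
Count of internal (non-leaf) nodes: 3


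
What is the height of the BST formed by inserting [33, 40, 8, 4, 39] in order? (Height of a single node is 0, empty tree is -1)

Insertion order: [33, 40, 8, 4, 39]
Tree (level-order array): [33, 8, 40, 4, None, 39]
Compute height bottom-up (empty subtree = -1):
  height(4) = 1 + max(-1, -1) = 0
  height(8) = 1 + max(0, -1) = 1
  height(39) = 1 + max(-1, -1) = 0
  height(40) = 1 + max(0, -1) = 1
  height(33) = 1 + max(1, 1) = 2
Height = 2


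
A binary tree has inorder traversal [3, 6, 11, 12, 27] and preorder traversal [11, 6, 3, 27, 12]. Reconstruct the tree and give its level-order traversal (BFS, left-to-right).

Inorder:  [3, 6, 11, 12, 27]
Preorder: [11, 6, 3, 27, 12]
Algorithm: preorder visits root first, so consume preorder in order;
for each root, split the current inorder slice at that value into
left-subtree inorder and right-subtree inorder, then recurse.
Recursive splits:
  root=11; inorder splits into left=[3, 6], right=[12, 27]
  root=6; inorder splits into left=[3], right=[]
  root=3; inorder splits into left=[], right=[]
  root=27; inorder splits into left=[12], right=[]
  root=12; inorder splits into left=[], right=[]
Reconstructed level-order: [11, 6, 27, 3, 12]


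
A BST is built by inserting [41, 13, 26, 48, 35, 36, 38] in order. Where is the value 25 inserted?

Starting tree (level order): [41, 13, 48, None, 26, None, None, None, 35, None, 36, None, 38]
Insertion path: 41 -> 13 -> 26
Result: insert 25 as left child of 26
Final tree (level order): [41, 13, 48, None, 26, None, None, 25, 35, None, None, None, 36, None, 38]


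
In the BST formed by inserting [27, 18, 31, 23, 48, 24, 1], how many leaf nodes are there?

Tree built from: [27, 18, 31, 23, 48, 24, 1]
Tree (level-order array): [27, 18, 31, 1, 23, None, 48, None, None, None, 24]
Rule: A leaf has 0 children.
Per-node child counts:
  node 27: 2 child(ren)
  node 18: 2 child(ren)
  node 1: 0 child(ren)
  node 23: 1 child(ren)
  node 24: 0 child(ren)
  node 31: 1 child(ren)
  node 48: 0 child(ren)
Matching nodes: [1, 24, 48]
Count of leaf nodes: 3


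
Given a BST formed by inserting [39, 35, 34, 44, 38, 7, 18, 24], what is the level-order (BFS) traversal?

Tree insertion order: [39, 35, 34, 44, 38, 7, 18, 24]
Tree (level-order array): [39, 35, 44, 34, 38, None, None, 7, None, None, None, None, 18, None, 24]
BFS from the root, enqueuing left then right child of each popped node:
  queue [39] -> pop 39, enqueue [35, 44], visited so far: [39]
  queue [35, 44] -> pop 35, enqueue [34, 38], visited so far: [39, 35]
  queue [44, 34, 38] -> pop 44, enqueue [none], visited so far: [39, 35, 44]
  queue [34, 38] -> pop 34, enqueue [7], visited so far: [39, 35, 44, 34]
  queue [38, 7] -> pop 38, enqueue [none], visited so far: [39, 35, 44, 34, 38]
  queue [7] -> pop 7, enqueue [18], visited so far: [39, 35, 44, 34, 38, 7]
  queue [18] -> pop 18, enqueue [24], visited so far: [39, 35, 44, 34, 38, 7, 18]
  queue [24] -> pop 24, enqueue [none], visited so far: [39, 35, 44, 34, 38, 7, 18, 24]
Result: [39, 35, 44, 34, 38, 7, 18, 24]


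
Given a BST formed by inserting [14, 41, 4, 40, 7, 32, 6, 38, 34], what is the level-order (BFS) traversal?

Tree insertion order: [14, 41, 4, 40, 7, 32, 6, 38, 34]
Tree (level-order array): [14, 4, 41, None, 7, 40, None, 6, None, 32, None, None, None, None, 38, 34]
BFS from the root, enqueuing left then right child of each popped node:
  queue [14] -> pop 14, enqueue [4, 41], visited so far: [14]
  queue [4, 41] -> pop 4, enqueue [7], visited so far: [14, 4]
  queue [41, 7] -> pop 41, enqueue [40], visited so far: [14, 4, 41]
  queue [7, 40] -> pop 7, enqueue [6], visited so far: [14, 4, 41, 7]
  queue [40, 6] -> pop 40, enqueue [32], visited so far: [14, 4, 41, 7, 40]
  queue [6, 32] -> pop 6, enqueue [none], visited so far: [14, 4, 41, 7, 40, 6]
  queue [32] -> pop 32, enqueue [38], visited so far: [14, 4, 41, 7, 40, 6, 32]
  queue [38] -> pop 38, enqueue [34], visited so far: [14, 4, 41, 7, 40, 6, 32, 38]
  queue [34] -> pop 34, enqueue [none], visited so far: [14, 4, 41, 7, 40, 6, 32, 38, 34]
Result: [14, 4, 41, 7, 40, 6, 32, 38, 34]


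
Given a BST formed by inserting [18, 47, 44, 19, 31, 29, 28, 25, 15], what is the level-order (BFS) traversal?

Tree insertion order: [18, 47, 44, 19, 31, 29, 28, 25, 15]
Tree (level-order array): [18, 15, 47, None, None, 44, None, 19, None, None, 31, 29, None, 28, None, 25]
BFS from the root, enqueuing left then right child of each popped node:
  queue [18] -> pop 18, enqueue [15, 47], visited so far: [18]
  queue [15, 47] -> pop 15, enqueue [none], visited so far: [18, 15]
  queue [47] -> pop 47, enqueue [44], visited so far: [18, 15, 47]
  queue [44] -> pop 44, enqueue [19], visited so far: [18, 15, 47, 44]
  queue [19] -> pop 19, enqueue [31], visited so far: [18, 15, 47, 44, 19]
  queue [31] -> pop 31, enqueue [29], visited so far: [18, 15, 47, 44, 19, 31]
  queue [29] -> pop 29, enqueue [28], visited so far: [18, 15, 47, 44, 19, 31, 29]
  queue [28] -> pop 28, enqueue [25], visited so far: [18, 15, 47, 44, 19, 31, 29, 28]
  queue [25] -> pop 25, enqueue [none], visited so far: [18, 15, 47, 44, 19, 31, 29, 28, 25]
Result: [18, 15, 47, 44, 19, 31, 29, 28, 25]


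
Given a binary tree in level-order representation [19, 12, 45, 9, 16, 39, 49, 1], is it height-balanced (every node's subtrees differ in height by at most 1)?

Tree (level-order array): [19, 12, 45, 9, 16, 39, 49, 1]
Definition: a tree is height-balanced if, at every node, |h(left) - h(right)| <= 1 (empty subtree has height -1).
Bottom-up per-node check:
  node 1: h_left=-1, h_right=-1, diff=0 [OK], height=0
  node 9: h_left=0, h_right=-1, diff=1 [OK], height=1
  node 16: h_left=-1, h_right=-1, diff=0 [OK], height=0
  node 12: h_left=1, h_right=0, diff=1 [OK], height=2
  node 39: h_left=-1, h_right=-1, diff=0 [OK], height=0
  node 49: h_left=-1, h_right=-1, diff=0 [OK], height=0
  node 45: h_left=0, h_right=0, diff=0 [OK], height=1
  node 19: h_left=2, h_right=1, diff=1 [OK], height=3
All nodes satisfy the balance condition.
Result: Balanced


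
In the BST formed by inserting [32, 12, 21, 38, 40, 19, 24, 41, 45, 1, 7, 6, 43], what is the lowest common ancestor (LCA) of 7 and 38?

Tree insertion order: [32, 12, 21, 38, 40, 19, 24, 41, 45, 1, 7, 6, 43]
Tree (level-order array): [32, 12, 38, 1, 21, None, 40, None, 7, 19, 24, None, 41, 6, None, None, None, None, None, None, 45, None, None, 43]
In a BST, the LCA of p=7, q=38 is the first node v on the
root-to-leaf path with p <= v <= q (go left if both < v, right if both > v).
Walk from root:
  at 32: 7 <= 32 <= 38, this is the LCA
LCA = 32


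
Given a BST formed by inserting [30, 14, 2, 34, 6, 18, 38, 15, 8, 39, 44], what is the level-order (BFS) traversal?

Tree insertion order: [30, 14, 2, 34, 6, 18, 38, 15, 8, 39, 44]
Tree (level-order array): [30, 14, 34, 2, 18, None, 38, None, 6, 15, None, None, 39, None, 8, None, None, None, 44]
BFS from the root, enqueuing left then right child of each popped node:
  queue [30] -> pop 30, enqueue [14, 34], visited so far: [30]
  queue [14, 34] -> pop 14, enqueue [2, 18], visited so far: [30, 14]
  queue [34, 2, 18] -> pop 34, enqueue [38], visited so far: [30, 14, 34]
  queue [2, 18, 38] -> pop 2, enqueue [6], visited so far: [30, 14, 34, 2]
  queue [18, 38, 6] -> pop 18, enqueue [15], visited so far: [30, 14, 34, 2, 18]
  queue [38, 6, 15] -> pop 38, enqueue [39], visited so far: [30, 14, 34, 2, 18, 38]
  queue [6, 15, 39] -> pop 6, enqueue [8], visited so far: [30, 14, 34, 2, 18, 38, 6]
  queue [15, 39, 8] -> pop 15, enqueue [none], visited so far: [30, 14, 34, 2, 18, 38, 6, 15]
  queue [39, 8] -> pop 39, enqueue [44], visited so far: [30, 14, 34, 2, 18, 38, 6, 15, 39]
  queue [8, 44] -> pop 8, enqueue [none], visited so far: [30, 14, 34, 2, 18, 38, 6, 15, 39, 8]
  queue [44] -> pop 44, enqueue [none], visited so far: [30, 14, 34, 2, 18, 38, 6, 15, 39, 8, 44]
Result: [30, 14, 34, 2, 18, 38, 6, 15, 39, 8, 44]


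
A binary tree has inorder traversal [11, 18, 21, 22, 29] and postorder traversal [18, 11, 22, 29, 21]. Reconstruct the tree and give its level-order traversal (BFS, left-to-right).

Inorder:   [11, 18, 21, 22, 29]
Postorder: [18, 11, 22, 29, 21]
Algorithm: postorder visits root last, so walk postorder right-to-left;
each value is the root of the current inorder slice — split it at that
value, recurse on the right subtree first, then the left.
Recursive splits:
  root=21; inorder splits into left=[11, 18], right=[22, 29]
  root=29; inorder splits into left=[22], right=[]
  root=22; inorder splits into left=[], right=[]
  root=11; inorder splits into left=[], right=[18]
  root=18; inorder splits into left=[], right=[]
Reconstructed level-order: [21, 11, 29, 18, 22]


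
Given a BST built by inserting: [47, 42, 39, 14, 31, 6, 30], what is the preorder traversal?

Tree insertion order: [47, 42, 39, 14, 31, 6, 30]
Tree (level-order array): [47, 42, None, 39, None, 14, None, 6, 31, None, None, 30]
Preorder traversal: [47, 42, 39, 14, 6, 31, 30]


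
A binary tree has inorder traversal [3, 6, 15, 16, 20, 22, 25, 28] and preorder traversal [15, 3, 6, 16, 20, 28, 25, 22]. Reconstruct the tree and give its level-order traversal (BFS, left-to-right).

Inorder:  [3, 6, 15, 16, 20, 22, 25, 28]
Preorder: [15, 3, 6, 16, 20, 28, 25, 22]
Algorithm: preorder visits root first, so consume preorder in order;
for each root, split the current inorder slice at that value into
left-subtree inorder and right-subtree inorder, then recurse.
Recursive splits:
  root=15; inorder splits into left=[3, 6], right=[16, 20, 22, 25, 28]
  root=3; inorder splits into left=[], right=[6]
  root=6; inorder splits into left=[], right=[]
  root=16; inorder splits into left=[], right=[20, 22, 25, 28]
  root=20; inorder splits into left=[], right=[22, 25, 28]
  root=28; inorder splits into left=[22, 25], right=[]
  root=25; inorder splits into left=[22], right=[]
  root=22; inorder splits into left=[], right=[]
Reconstructed level-order: [15, 3, 16, 6, 20, 28, 25, 22]


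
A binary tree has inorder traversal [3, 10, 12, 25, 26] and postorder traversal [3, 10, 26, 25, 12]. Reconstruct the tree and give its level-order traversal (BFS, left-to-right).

Inorder:   [3, 10, 12, 25, 26]
Postorder: [3, 10, 26, 25, 12]
Algorithm: postorder visits root last, so walk postorder right-to-left;
each value is the root of the current inorder slice — split it at that
value, recurse on the right subtree first, then the left.
Recursive splits:
  root=12; inorder splits into left=[3, 10], right=[25, 26]
  root=25; inorder splits into left=[], right=[26]
  root=26; inorder splits into left=[], right=[]
  root=10; inorder splits into left=[3], right=[]
  root=3; inorder splits into left=[], right=[]
Reconstructed level-order: [12, 10, 25, 3, 26]


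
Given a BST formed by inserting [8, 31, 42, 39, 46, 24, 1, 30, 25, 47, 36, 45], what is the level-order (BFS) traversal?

Tree insertion order: [8, 31, 42, 39, 46, 24, 1, 30, 25, 47, 36, 45]
Tree (level-order array): [8, 1, 31, None, None, 24, 42, None, 30, 39, 46, 25, None, 36, None, 45, 47]
BFS from the root, enqueuing left then right child of each popped node:
  queue [8] -> pop 8, enqueue [1, 31], visited so far: [8]
  queue [1, 31] -> pop 1, enqueue [none], visited so far: [8, 1]
  queue [31] -> pop 31, enqueue [24, 42], visited so far: [8, 1, 31]
  queue [24, 42] -> pop 24, enqueue [30], visited so far: [8, 1, 31, 24]
  queue [42, 30] -> pop 42, enqueue [39, 46], visited so far: [8, 1, 31, 24, 42]
  queue [30, 39, 46] -> pop 30, enqueue [25], visited so far: [8, 1, 31, 24, 42, 30]
  queue [39, 46, 25] -> pop 39, enqueue [36], visited so far: [8, 1, 31, 24, 42, 30, 39]
  queue [46, 25, 36] -> pop 46, enqueue [45, 47], visited so far: [8, 1, 31, 24, 42, 30, 39, 46]
  queue [25, 36, 45, 47] -> pop 25, enqueue [none], visited so far: [8, 1, 31, 24, 42, 30, 39, 46, 25]
  queue [36, 45, 47] -> pop 36, enqueue [none], visited so far: [8, 1, 31, 24, 42, 30, 39, 46, 25, 36]
  queue [45, 47] -> pop 45, enqueue [none], visited so far: [8, 1, 31, 24, 42, 30, 39, 46, 25, 36, 45]
  queue [47] -> pop 47, enqueue [none], visited so far: [8, 1, 31, 24, 42, 30, 39, 46, 25, 36, 45, 47]
Result: [8, 1, 31, 24, 42, 30, 39, 46, 25, 36, 45, 47]


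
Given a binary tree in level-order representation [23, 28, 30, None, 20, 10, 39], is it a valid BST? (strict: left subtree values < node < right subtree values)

Level-order array: [23, 28, 30, None, 20, 10, 39]
Validate using subtree bounds (lo, hi): at each node, require lo < value < hi,
then recurse left with hi=value and right with lo=value.
Preorder trace (stopping at first violation):
  at node 23 with bounds (-inf, +inf): OK
  at node 28 with bounds (-inf, 23): VIOLATION
Node 28 violates its bound: not (-inf < 28 < 23).
Result: Not a valid BST
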